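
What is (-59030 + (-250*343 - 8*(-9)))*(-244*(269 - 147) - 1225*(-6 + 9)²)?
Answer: 5903073444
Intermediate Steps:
(-59030 + (-250*343 - 8*(-9)))*(-244*(269 - 147) - 1225*(-6 + 9)²) = (-59030 + (-85750 + 72))*(-244*122 - 1225*3²) = (-59030 - 85678)*(-29768 - 1225*9) = -144708*(-29768 - 11025) = -144708*(-40793) = 5903073444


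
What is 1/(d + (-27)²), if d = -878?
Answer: -1/149 ≈ -0.0067114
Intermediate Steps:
1/(d + (-27)²) = 1/(-878 + (-27)²) = 1/(-878 + 729) = 1/(-149) = -1/149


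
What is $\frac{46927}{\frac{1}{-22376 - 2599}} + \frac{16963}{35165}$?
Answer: $- \frac{41213444159162}{35165} \approx -1.172 \cdot 10^{9}$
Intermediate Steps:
$\frac{46927}{\frac{1}{-22376 - 2599}} + \frac{16963}{35165} = \frac{46927}{\frac{1}{-24975}} + 16963 \cdot \frac{1}{35165} = \frac{46927}{- \frac{1}{24975}} + \frac{16963}{35165} = 46927 \left(-24975\right) + \frac{16963}{35165} = -1172001825 + \frac{16963}{35165} = - \frac{41213444159162}{35165}$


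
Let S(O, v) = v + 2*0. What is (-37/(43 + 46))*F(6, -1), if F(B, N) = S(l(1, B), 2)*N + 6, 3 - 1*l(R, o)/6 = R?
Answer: -148/89 ≈ -1.6629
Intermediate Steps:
l(R, o) = 18 - 6*R
S(O, v) = v (S(O, v) = v + 0 = v)
F(B, N) = 6 + 2*N (F(B, N) = 2*N + 6 = 6 + 2*N)
(-37/(43 + 46))*F(6, -1) = (-37/(43 + 46))*(6 + 2*(-1)) = (-37/89)*(6 - 2) = ((1/89)*(-37))*4 = -37/89*4 = -148/89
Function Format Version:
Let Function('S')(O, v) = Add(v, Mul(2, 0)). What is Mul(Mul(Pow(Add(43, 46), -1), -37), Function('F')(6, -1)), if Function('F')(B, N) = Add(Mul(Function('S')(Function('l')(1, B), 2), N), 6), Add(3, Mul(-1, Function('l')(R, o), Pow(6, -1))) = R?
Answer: Rational(-148, 89) ≈ -1.6629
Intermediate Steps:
Function('l')(R, o) = Add(18, Mul(-6, R))
Function('S')(O, v) = v (Function('S')(O, v) = Add(v, 0) = v)
Function('F')(B, N) = Add(6, Mul(2, N)) (Function('F')(B, N) = Add(Mul(2, N), 6) = Add(6, Mul(2, N)))
Mul(Mul(Pow(Add(43, 46), -1), -37), Function('F')(6, -1)) = Mul(Mul(Pow(Add(43, 46), -1), -37), Add(6, Mul(2, -1))) = Mul(Mul(Pow(89, -1), -37), Add(6, -2)) = Mul(Mul(Rational(1, 89), -37), 4) = Mul(Rational(-37, 89), 4) = Rational(-148, 89)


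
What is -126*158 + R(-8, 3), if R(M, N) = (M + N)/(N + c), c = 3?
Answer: -119453/6 ≈ -19909.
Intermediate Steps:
R(M, N) = (M + N)/(3 + N) (R(M, N) = (M + N)/(N + 3) = (M + N)/(3 + N))
-126*158 + R(-8, 3) = -126*158 + (-8 + 3)/(3 + 3) = -19908 - 5/6 = -19908 + (⅙)*(-5) = -19908 - ⅚ = -119453/6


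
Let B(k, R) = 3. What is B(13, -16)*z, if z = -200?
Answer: -600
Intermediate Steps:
B(13, -16)*z = 3*(-200) = -600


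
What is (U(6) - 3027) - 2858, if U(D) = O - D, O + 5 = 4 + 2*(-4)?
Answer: -5900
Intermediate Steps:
O = -9 (O = -5 + (4 + 2*(-4)) = -5 + (4 - 8) = -5 - 4 = -9)
U(D) = -9 - D
(U(6) - 3027) - 2858 = ((-9 - 1*6) - 3027) - 2858 = ((-9 - 6) - 3027) - 2858 = (-15 - 3027) - 2858 = -3042 - 2858 = -5900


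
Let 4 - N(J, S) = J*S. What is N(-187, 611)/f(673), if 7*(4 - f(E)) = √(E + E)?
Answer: -11197578/281 - 799827*√1346/562 ≈ -92063.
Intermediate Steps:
N(J, S) = 4 - J*S
f(E) = 4 - √2*√E/7 (f(E) = 4 - √(E + E)/7 = 4 - √2*√E/7)
N(-187, 611)/f(673) = (4 - 1*(-187)*611)/(4 - √2*√673/7) = (4 + 114257)/(4 - √1346/7) = 114261/(4 - √1346/7)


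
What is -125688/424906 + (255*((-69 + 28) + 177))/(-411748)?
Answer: -8310940338/21869274461 ≈ -0.38003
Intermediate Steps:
-125688/424906 + (255*((-69 + 28) + 177))/(-411748) = -125688*1/424906 + (255*(-41 + 177))*(-1/411748) = -62844/212453 + (255*136)*(-1/411748) = -62844/212453 + 34680*(-1/411748) = -62844/212453 - 8670/102937 = -8310940338/21869274461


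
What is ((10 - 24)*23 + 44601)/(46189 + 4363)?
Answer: 44279/50552 ≈ 0.87591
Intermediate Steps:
((10 - 24)*23 + 44601)/(46189 + 4363) = (-14*23 + 44601)/50552 = (-322 + 44601)*(1/50552) = 44279*(1/50552) = 44279/50552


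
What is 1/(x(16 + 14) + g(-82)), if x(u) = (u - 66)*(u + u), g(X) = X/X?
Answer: -1/2159 ≈ -0.00046318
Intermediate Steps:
g(X) = 1
x(u) = 2*u*(-66 + u) (x(u) = (-66 + u)*(2*u) = 2*u*(-66 + u))
1/(x(16 + 14) + g(-82)) = 1/(2*(16 + 14)*(-66 + (16 + 14)) + 1) = 1/(2*30*(-66 + 30) + 1) = 1/(2*30*(-36) + 1) = 1/(-2160 + 1) = 1/(-2159) = -1/2159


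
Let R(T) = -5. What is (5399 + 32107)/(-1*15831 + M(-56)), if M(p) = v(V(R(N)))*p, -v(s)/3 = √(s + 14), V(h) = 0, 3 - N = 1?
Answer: -65973054/27802825 - 700112*√14/27802825 ≈ -2.4671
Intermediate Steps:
N = 2 (N = 3 - 1*1 = 3 - 1 = 2)
v(s) = -3*√(14 + s) (v(s) = -3*√(s + 14) = -3*√(14 + s))
M(p) = -3*p*√14 (M(p) = (-3*√(14 + 0))*p = (-3*√14)*p = -3*p*√14)
(5399 + 32107)/(-1*15831 + M(-56)) = (5399 + 32107)/(-1*15831 - 3*(-56)*√14) = 37506/(-15831 + 168*√14)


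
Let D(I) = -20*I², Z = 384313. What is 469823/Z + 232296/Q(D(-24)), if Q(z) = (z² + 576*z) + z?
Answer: 2471530848247/2018657836320 ≈ 1.2243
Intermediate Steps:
Q(z) = z² + 577*z
469823/Z + 232296/Q(D(-24)) = 469823/384313 + 232296/(((-20*(-24)²)*(577 - 20*(-24)²))) = 469823*(1/384313) + 232296/(((-20*576)*(577 - 20*576))) = 469823/384313 + 232296/((-11520*(577 - 11520))) = 469823/384313 + 232296/((-11520*(-10943))) = 469823/384313 + 232296/126063360 = 469823/384313 + 232296*(1/126063360) = 469823/384313 + 9679/5252640 = 2471530848247/2018657836320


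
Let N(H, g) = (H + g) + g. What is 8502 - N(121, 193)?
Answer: 7995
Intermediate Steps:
N(H, g) = H + 2*g
8502 - N(121, 193) = 8502 - (121 + 2*193) = 8502 - (121 + 386) = 8502 - 1*507 = 8502 - 507 = 7995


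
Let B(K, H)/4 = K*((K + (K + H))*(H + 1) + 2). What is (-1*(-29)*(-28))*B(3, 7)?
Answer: -1032864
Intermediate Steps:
B(K, H) = 4*K*(2 + (1 + H)*(H + 2*K)) (B(K, H) = 4*(K*((K + (K + H))*(H + 1) + 2)) = 4*(K*((K + (H + K))*(1 + H) + 2)) = 4*(K*((H + 2*K)*(1 + H) + 2)) = 4*(K*((1 + H)*(H + 2*K) + 2)) = 4*(K*(2 + (1 + H)*(H + 2*K))) = 4*K*(2 + (1 + H)*(H + 2*K)))
(-1*(-29)*(-28))*B(3, 7) = (-1*(-29)*(-28))*(4*3*(2 + 7 + 7**2 + 2*3 + 2*7*3)) = (29*(-28))*(4*3*(2 + 7 + 49 + 6 + 42)) = -3248*3*106 = -812*1272 = -1032864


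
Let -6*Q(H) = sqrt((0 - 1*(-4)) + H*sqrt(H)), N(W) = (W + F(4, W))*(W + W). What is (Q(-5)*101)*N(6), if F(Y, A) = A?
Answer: -2424*sqrt(4 - 5*I*sqrt(5)) ≈ -6829.1 + 4809.8*I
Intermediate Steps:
N(W) = 4*W**2 (N(W) = (W + W)*(W + W) = (2*W)*(2*W) = 4*W**2)
Q(H) = -sqrt(4 + H**(3/2))/6 (Q(H) = -sqrt((0 - 1*(-4)) + H*sqrt(H))/6 = -sqrt((0 + 4) + H**(3/2))/6 = -sqrt(4 + H**(3/2))/6)
(Q(-5)*101)*N(6) = (-sqrt(4 + (-5)**(3/2))/6*101)*(4*6**2) = (-sqrt(4 - 5*I*sqrt(5))/6*101)*(4*36) = -101*sqrt(4 - 5*I*sqrt(5))/6*144 = -2424*sqrt(4 - 5*I*sqrt(5))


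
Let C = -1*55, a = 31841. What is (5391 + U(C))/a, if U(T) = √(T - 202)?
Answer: 5391/31841 + I*√257/31841 ≈ 0.16931 + 0.00050348*I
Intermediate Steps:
C = -55
U(T) = √(-202 + T)
(5391 + U(C))/a = (5391 + √(-202 - 55))/31841 = (5391 + √(-257))*(1/31841) = (5391 + I*√257)*(1/31841) = 5391/31841 + I*√257/31841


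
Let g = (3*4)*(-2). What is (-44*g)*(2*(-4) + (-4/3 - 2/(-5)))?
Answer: -47168/5 ≈ -9433.6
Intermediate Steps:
g = -24 (g = 12*(-2) = -24)
(-44*g)*(2*(-4) + (-4/3 - 2/(-5))) = (-44*(-24))*(2*(-4) + (-4/3 - 2/(-5))) = 1056*(-8 + (-4*1/3 - 2*(-1/5))) = 1056*(-8 + (-4/3 + 2/5)) = 1056*(-8 - 14/15) = 1056*(-134/15) = -47168/5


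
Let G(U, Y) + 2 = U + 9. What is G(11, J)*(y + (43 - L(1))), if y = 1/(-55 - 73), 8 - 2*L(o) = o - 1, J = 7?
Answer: 44919/64 ≈ 701.86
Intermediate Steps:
G(U, Y) = 7 + U (G(U, Y) = -2 + (U + 9) = -2 + (9 + U) = 7 + U)
L(o) = 9/2 - o/2 (L(o) = 4 - (o - 1)/2 = 4 - (-1 + o)/2 = 4 + (½ - o/2) = 9/2 - o/2)
y = -1/128 (y = 1/(-128) = -1/128 ≈ -0.0078125)
G(11, J)*(y + (43 - L(1))) = (7 + 11)*(-1/128 + (43 - (9/2 - ½*1))) = 18*(-1/128 + (43 - (9/2 - ½))) = 18*(-1/128 + (43 - 1*4)) = 18*(-1/128 + (43 - 4)) = 18*(-1/128 + 39) = 18*(4991/128) = 44919/64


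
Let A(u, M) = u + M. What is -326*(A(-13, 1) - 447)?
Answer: 149634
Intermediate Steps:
A(u, M) = M + u
-326*(A(-13, 1) - 447) = -326*((1 - 13) - 447) = -326*(-12 - 447) = -326*(-459) = 149634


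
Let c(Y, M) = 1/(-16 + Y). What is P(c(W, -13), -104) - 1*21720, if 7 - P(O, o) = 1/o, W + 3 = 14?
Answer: -2258151/104 ≈ -21713.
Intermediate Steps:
W = 11 (W = -3 + 14 = 11)
P(O, o) = 7 - 1/o
P(c(W, -13), -104) - 1*21720 = (7 - 1/(-104)) - 1*21720 = (7 - 1*(-1/104)) - 21720 = (7 + 1/104) - 21720 = 729/104 - 21720 = -2258151/104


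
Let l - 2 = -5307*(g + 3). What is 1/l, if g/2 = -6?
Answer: 1/47765 ≈ 2.0936e-5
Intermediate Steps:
g = -12 (g = 2*(-6) = -12)
l = 47765 (l = 2 - 5307*(-12 + 3) = 2 - 5307*(-9) = 2 + 47763 = 47765)
1/l = 1/47765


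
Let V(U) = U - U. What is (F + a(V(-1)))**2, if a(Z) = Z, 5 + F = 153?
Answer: 21904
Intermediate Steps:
V(U) = 0
F = 148 (F = -5 + 153 = 148)
(F + a(V(-1)))**2 = (148 + 0)**2 = 148**2 = 21904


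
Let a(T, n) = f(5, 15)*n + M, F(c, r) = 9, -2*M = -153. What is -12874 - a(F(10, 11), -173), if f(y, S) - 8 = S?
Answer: -17943/2 ≈ -8971.5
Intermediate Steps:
M = 153/2 (M = -1/2*(-153) = 153/2 ≈ 76.500)
f(y, S) = 8 + S
a(T, n) = 153/2 + 23*n (a(T, n) = (8 + 15)*n + 153/2 = 23*n + 153/2 = 153/2 + 23*n)
-12874 - a(F(10, 11), -173) = -12874 - (153/2 + 23*(-173)) = -12874 - (153/2 - 3979) = -12874 - 1*(-7805/2) = -12874 + 7805/2 = -17943/2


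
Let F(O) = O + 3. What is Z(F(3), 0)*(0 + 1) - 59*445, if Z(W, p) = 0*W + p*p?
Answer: -26255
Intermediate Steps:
F(O) = 3 + O
Z(W, p) = p² (Z(W, p) = 0 + p² = p²)
Z(F(3), 0)*(0 + 1) - 59*445 = 0²*(0 + 1) - 59*445 = 0*1 - 26255 = 0 - 26255 = -26255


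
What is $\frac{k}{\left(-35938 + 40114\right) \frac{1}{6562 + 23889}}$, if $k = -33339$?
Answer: $- \frac{338401963}{1392} \approx -2.431 \cdot 10^{5}$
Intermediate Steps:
$\frac{k}{\left(-35938 + 40114\right) \frac{1}{6562 + 23889}} = - \frac{33339}{\left(-35938 + 40114\right) \frac{1}{6562 + 23889}} = - \frac{33339}{4176 \cdot \frac{1}{30451}} = - \frac{33339}{\frac{4176}{30451}} = \left(-33339\right) \frac{30451}{4176} = - \frac{338401963}{1392}$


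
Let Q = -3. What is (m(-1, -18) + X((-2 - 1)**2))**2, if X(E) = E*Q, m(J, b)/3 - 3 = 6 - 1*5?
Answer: 225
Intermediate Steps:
m(J, b) = 12 (m(J, b) = 9 + 3*(6 - 1*5) = 9 + 3*(6 - 5) = 9 + 3*1 = 9 + 3 = 12)
X(E) = -3*E (X(E) = E*(-3) = -3*E)
(m(-1, -18) + X((-2 - 1)**2))**2 = (12 - 3*(-2 - 1)**2)**2 = (12 - 3*(-3)**2)**2 = (12 - 3*9)**2 = (12 - 27)**2 = (-15)**2 = 225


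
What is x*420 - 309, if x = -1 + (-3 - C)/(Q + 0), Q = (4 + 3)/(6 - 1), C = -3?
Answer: -729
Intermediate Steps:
Q = 7/5 ≈ 1.4000
x = -1 (x = -1 + (-3 - 1*(-3))/(7/5 + 0) = -1 + (-3 + 3)/(7/5) = -1 + 0*(5/7) = -1 + 0 = -1)
x*420 - 309 = -1*420 - 309 = -420 - 309 = -729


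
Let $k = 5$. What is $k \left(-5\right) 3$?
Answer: $-75$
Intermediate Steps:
$k \left(-5\right) 3 = 5 \left(-5\right) 3 = \left(-25\right) 3 = -75$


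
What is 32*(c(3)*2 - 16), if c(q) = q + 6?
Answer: 64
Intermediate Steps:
c(q) = 6 + q
32*(c(3)*2 - 16) = 32*((6 + 3)*2 - 16) = 32*(9*2 - 16) = 32*(18 - 16) = 32*2 = 64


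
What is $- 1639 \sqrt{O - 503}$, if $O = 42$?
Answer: $- 1639 i \sqrt{461} \approx - 35191.0 i$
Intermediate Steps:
$- 1639 \sqrt{O - 503} = - 1639 \sqrt{42 - 503} = - 1639 \sqrt{-461} = - 1639 i \sqrt{461}$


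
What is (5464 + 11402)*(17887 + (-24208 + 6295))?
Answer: -438516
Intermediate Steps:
(5464 + 11402)*(17887 + (-24208 + 6295)) = 16866*(17887 - 17913) = 16866*(-26) = -438516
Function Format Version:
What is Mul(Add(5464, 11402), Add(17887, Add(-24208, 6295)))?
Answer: -438516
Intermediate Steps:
Mul(Add(5464, 11402), Add(17887, Add(-24208, 6295))) = Mul(16866, Add(17887, -17913)) = Mul(16866, -26) = -438516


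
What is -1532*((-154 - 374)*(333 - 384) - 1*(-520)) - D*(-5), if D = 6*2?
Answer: -42050276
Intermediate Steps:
D = 12
-1532*((-154 - 374)*(333 - 384) - 1*(-520)) - D*(-5) = -1532*((-154 - 374)*(333 - 384) - 1*(-520)) - 1*12*(-5) = -1532*(-528*(-51) + 520) - 12*(-5) = -1532*(26928 + 520) + 60 = -1532*27448 + 60 = -42050336 + 60 = -42050276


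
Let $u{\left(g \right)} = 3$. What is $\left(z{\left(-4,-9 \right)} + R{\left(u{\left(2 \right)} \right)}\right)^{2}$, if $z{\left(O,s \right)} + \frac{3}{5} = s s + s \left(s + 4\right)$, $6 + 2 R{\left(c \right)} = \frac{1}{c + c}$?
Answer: $\frac{54007801}{3600} \approx 15002.0$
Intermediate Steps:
$R{\left(c \right)} = -3 + \frac{1}{4 c}$ ($R{\left(c \right)} = -3 + \frac{1}{2 \left(c + c\right)} = -3 + \frac{1}{2 \cdot 2 c} = -3 + \frac{\frac{1}{2} \frac{1}{c}}{2} = -3 + \frac{1}{4 c}$)
$z{\left(O,s \right)} = - \frac{3}{5} + s^{2} + s \left(4 + s\right)$ ($z{\left(O,s \right)} = - \frac{3}{5} + \left(s s + s \left(s + 4\right)\right) = - \frac{3}{5} + \left(s^{2} + s \left(4 + s\right)\right) = - \frac{3}{5} + s^{2} + s \left(4 + s\right)$)
$\left(z{\left(-4,-9 \right)} + R{\left(u{\left(2 \right)} \right)}\right)^{2} = \left(\left(- \frac{3}{5} + 2 \left(-9\right)^{2} + 4 \left(-9\right)\right) - \left(3 - \frac{1}{4 \cdot 3}\right)\right)^{2} = \left(\left(- \frac{3}{5} + 2 \cdot 81 - 36\right) + \left(-3 + \frac{1}{4} \cdot \frac{1}{3}\right)\right)^{2} = \left(\left(- \frac{3}{5} + 162 - 36\right) + \left(-3 + \frac{1}{12}\right)\right)^{2} = \left(\frac{627}{5} - \frac{35}{12}\right)^{2} = \left(\frac{7349}{60}\right)^{2} = \frac{54007801}{3600}$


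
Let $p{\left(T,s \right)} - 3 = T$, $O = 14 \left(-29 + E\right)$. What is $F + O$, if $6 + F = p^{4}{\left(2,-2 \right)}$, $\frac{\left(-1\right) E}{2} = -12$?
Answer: $549$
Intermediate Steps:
$E = 24$ ($E = \left(-2\right) \left(-12\right) = 24$)
$O = -70$ ($O = 14 \left(-29 + 24\right) = 14 \left(-5\right) = -70$)
$p{\left(T,s \right)} = 3 + T$
$F = 619$ ($F = -6 + \left(3 + 2\right)^{4} = -6 + 5^{4} = -6 + 625 = 619$)
$F + O = 619 - 70 = 549$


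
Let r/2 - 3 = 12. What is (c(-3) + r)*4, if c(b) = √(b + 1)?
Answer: 120 + 4*I*√2 ≈ 120.0 + 5.6569*I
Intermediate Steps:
c(b) = √(1 + b)
r = 30 (r = 6 + 2*12 = 6 + 24 = 30)
(c(-3) + r)*4 = (√(1 - 3) + 30)*4 = (√(-2) + 30)*4 = (I*√2 + 30)*4 = (30 + I*√2)*4 = 120 + 4*I*√2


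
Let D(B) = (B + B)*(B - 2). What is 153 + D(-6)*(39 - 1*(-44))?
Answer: 8121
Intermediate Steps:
D(B) = 2*B*(-2 + B) (D(B) = (2*B)*(-2 + B) = 2*B*(-2 + B))
153 + D(-6)*(39 - 1*(-44)) = 153 + (2*(-6)*(-2 - 6))*(39 - 1*(-44)) = 153 + (2*(-6)*(-8))*(39 + 44) = 153 + 96*83 = 153 + 7968 = 8121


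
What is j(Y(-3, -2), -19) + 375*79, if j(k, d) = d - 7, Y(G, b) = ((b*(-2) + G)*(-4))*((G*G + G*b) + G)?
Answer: 29599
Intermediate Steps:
Y(G, b) = (-4*G + 8*b)*(G + G**2 + G*b) (Y(G, b) = ((-2*b + G)*(-4))*((G**2 + G*b) + G) = ((G - 2*b)*(-4))*(G + G**2 + G*b) = (-4*G + 8*b)*(G + G**2 + G*b))
j(k, d) = -7 + d
j(Y(-3, -2), -19) + 375*79 = (-7 - 19) + 375*79 = -26 + 29625 = 29599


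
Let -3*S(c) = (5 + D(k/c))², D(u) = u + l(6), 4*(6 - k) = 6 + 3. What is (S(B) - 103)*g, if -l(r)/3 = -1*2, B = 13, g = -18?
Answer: 3540315/1352 ≈ 2618.6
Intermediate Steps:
k = 15/4 (k = 6 - (6 + 3)/4 = 6 - ¼*9 = 6 - 9/4 = 15/4 ≈ 3.7500)
l(r) = 6 (l(r) = -(-3)*2 = -3*(-2) = 6)
D(u) = 6 + u (D(u) = u + 6 = 6 + u)
S(c) = -(11 + 15/(4*c))²/3 (S(c) = -(5 + (6 + 15/(4*c)))²/3 = -(11 + 15/(4*c))²/3)
(S(B) - 103)*g = (-1/48*(15 + 44*13)²/13² - 103)*(-18) = (-1/48*1/169*(15 + 572)² - 103)*(-18) = (-1/48*1/169*587² - 103)*(-18) = (-1/48*1/169*344569 - 103)*(-18) = (-344569/8112 - 103)*(-18) = -1180105/8112*(-18) = 3540315/1352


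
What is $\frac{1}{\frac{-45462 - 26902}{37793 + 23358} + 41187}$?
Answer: $\frac{61151}{2518553873} \approx 2.428 \cdot 10^{-5}$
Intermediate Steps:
$\frac{1}{\frac{-45462 - 26902}{37793 + 23358} + 41187} = \frac{1}{- \frac{72364}{61151} + 41187} = \frac{1}{\frac{2518553873}{61151}} = \frac{61151}{2518553873}$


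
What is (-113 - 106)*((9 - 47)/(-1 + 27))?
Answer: 4161/13 ≈ 320.08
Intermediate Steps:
(-113 - 106)*((9 - 47)/(-1 + 27)) = -(-8322)/26 = -219*(-19/13) = 4161/13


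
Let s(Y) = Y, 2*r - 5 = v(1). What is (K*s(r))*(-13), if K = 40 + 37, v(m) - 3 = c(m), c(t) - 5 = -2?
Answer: -11011/2 ≈ -5505.5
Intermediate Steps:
c(t) = 3 (c(t) = 5 - 2 = 3)
v(m) = 6 (v(m) = 3 + 3 = 6)
r = 11/2 (r = 5/2 + (½)*6 = 5/2 + 3 = 11/2 ≈ 5.5000)
K = 77
(K*s(r))*(-13) = (77*(11/2))*(-13) = (847/2)*(-13) = -11011/2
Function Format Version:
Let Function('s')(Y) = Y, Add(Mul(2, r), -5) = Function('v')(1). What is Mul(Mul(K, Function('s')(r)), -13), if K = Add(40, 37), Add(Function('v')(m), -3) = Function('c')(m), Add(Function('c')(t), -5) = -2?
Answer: Rational(-11011, 2) ≈ -5505.5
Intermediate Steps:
Function('c')(t) = 3 (Function('c')(t) = Add(5, -2) = 3)
Function('v')(m) = 6 (Function('v')(m) = Add(3, 3) = 6)
r = Rational(11, 2) (r = Add(Rational(5, 2), Mul(Rational(1, 2), 6)) = Add(Rational(5, 2), 3) = Rational(11, 2) ≈ 5.5000)
K = 77
Mul(Mul(K, Function('s')(r)), -13) = Mul(Mul(77, Rational(11, 2)), -13) = Mul(Rational(847, 2), -13) = Rational(-11011, 2)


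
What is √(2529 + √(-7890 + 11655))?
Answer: √(2529 + √3765) ≈ 50.896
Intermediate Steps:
√(2529 + √(-7890 + 11655)) = √(2529 + √3765)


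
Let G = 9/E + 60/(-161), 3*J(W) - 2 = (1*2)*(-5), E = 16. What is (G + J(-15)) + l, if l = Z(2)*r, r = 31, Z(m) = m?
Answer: 459995/7728 ≈ 59.523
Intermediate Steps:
J(W) = -8/3 (J(W) = ⅔ + ((1*2)*(-5))/3 = ⅔ + (2*(-5))/3 = ⅔ + (⅓)*(-10) = ⅔ - 10/3 = -8/3)
G = 489/2576 (G = 9/16 + 60/(-161) = 9*(1/16) + 60*(-1/161) = 9/16 - 60/161 = 489/2576 ≈ 0.18983)
l = 62 (l = 2*31 = 62)
(G + J(-15)) + l = (489/2576 - 8/3) + 62 = -19141/7728 + 62 = 459995/7728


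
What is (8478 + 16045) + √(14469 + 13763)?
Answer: 24523 + 2*√7058 ≈ 24691.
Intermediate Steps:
(8478 + 16045) + √(14469 + 13763) = 24523 + √28232 = 24523 + 2*√7058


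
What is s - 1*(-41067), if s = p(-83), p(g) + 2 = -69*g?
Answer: 46792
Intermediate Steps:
p(g) = -2 - 69*g
s = 5725 (s = -2 - 69*(-83) = -2 + 5727 = 5725)
s - 1*(-41067) = 5725 - 1*(-41067) = 5725 + 41067 = 46792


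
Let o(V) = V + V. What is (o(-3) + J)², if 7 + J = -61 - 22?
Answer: 9216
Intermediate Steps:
o(V) = 2*V
J = -90 (J = -7 + (-61 - 22) = -7 - 83 = -90)
(o(-3) + J)² = (2*(-3) - 90)² = (-6 - 90)² = (-96)² = 9216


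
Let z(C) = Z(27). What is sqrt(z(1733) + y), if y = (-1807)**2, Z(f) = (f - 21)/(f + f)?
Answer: 41*sqrt(17482)/3 ≈ 1807.0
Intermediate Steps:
Z(f) = (-21 + f)/(2*f) (Z(f) = (-21 + f)/((2*f)) = (-21 + f)*(1/(2*f)) = (-21 + f)/(2*f))
z(C) = 1/9 (z(C) = (1/2)*(-21 + 27)/27 = (1/2)*(1/27)*6 = 1/9)
y = 3265249
sqrt(z(1733) + y) = sqrt(1/9 + 3265249) = sqrt(29387242/9) = 41*sqrt(17482)/3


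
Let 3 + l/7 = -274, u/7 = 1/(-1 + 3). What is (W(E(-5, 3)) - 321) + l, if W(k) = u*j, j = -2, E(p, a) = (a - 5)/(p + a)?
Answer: -2267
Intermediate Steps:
u = 7/2 (u = 7/(-1 + 3) = 7/2 ≈ 3.5000)
E(p, a) = (-5 + a)/(a + p)
W(k) = -7 (W(k) = (7/2)*(-2) = -7)
l = -1939 (l = -21 + 7*(-274) = -21 - 1918 = -1939)
(W(E(-5, 3)) - 321) + l = (-7 - 321) - 1939 = -328 - 1939 = -2267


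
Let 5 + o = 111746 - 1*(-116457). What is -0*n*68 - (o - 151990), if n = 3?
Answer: -76208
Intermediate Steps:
o = 228198 (o = -5 + (111746 - 1*(-116457)) = -5 + (111746 + 116457) = -5 + 228203 = 228198)
-0*n*68 - (o - 151990) = -0*3*68 - (228198 - 151990) = -45*0*68 - 1*76208 = 0*68 - 76208 = 0 - 76208 = -76208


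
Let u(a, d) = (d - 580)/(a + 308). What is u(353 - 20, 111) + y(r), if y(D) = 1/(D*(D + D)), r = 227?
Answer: -48333561/66060178 ≈ -0.73166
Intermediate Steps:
u(a, d) = (-580 + d)/(308 + a)
y(D) = 1/(2*D²) (y(D) = 1/(D*(2*D)) = 1/(2*D²))
u(353 - 20, 111) + y(r) = (-580 + 111)/(308 + (353 - 20)) + (½)/227² = -469/(308 + 333) + (½)*(1/51529) = -469/641 + 1/103058 = -48333561/66060178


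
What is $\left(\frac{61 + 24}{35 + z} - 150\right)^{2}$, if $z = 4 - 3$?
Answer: $\frac{28249225}{1296} \approx 21797.0$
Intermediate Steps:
$z = 1$ ($z = 4 - 3 = 1$)
$\left(\frac{61 + 24}{35 + z} - 150\right)^{2} = \left(\frac{61 + 24}{35 + 1} - 150\right)^{2} = \left(\frac{85}{36} - 150\right)^{2} = \left(- \frac{5315}{36}\right)^{2} = \frac{28249225}{1296}$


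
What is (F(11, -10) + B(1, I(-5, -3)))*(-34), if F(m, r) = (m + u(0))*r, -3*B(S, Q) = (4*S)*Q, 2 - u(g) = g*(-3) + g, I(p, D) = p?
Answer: 12580/3 ≈ 4193.3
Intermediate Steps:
u(g) = 2 + 2*g (u(g) = 2 - (g*(-3) + g) = 2 - (-3*g + g) = 2 - (-2)*g = 2 + 2*g)
B(S, Q) = -4*Q*S/3 (B(S, Q) = -4*S*Q/3 = -4*Q*S/3)
F(m, r) = r*(2 + m) (F(m, r) = (m + (2 + 2*0))*r = (m + (2 + 0))*r = (m + 2)*r = (2 + m)*r = r*(2 + m))
(F(11, -10) + B(1, I(-5, -3)))*(-34) = (-10*(2 + 11) - 4/3*(-5)*1)*(-34) = (-10*13 + 20/3)*(-34) = (-130 + 20/3)*(-34) = -370/3*(-34) = 12580/3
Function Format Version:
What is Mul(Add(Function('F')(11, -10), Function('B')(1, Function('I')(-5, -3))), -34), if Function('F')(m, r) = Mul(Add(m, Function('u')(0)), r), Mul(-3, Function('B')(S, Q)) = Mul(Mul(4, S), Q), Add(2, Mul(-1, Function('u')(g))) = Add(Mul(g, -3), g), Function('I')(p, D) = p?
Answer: Rational(12580, 3) ≈ 4193.3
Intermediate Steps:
Function('u')(g) = Add(2, Mul(2, g)) (Function('u')(g) = Add(2, Mul(-1, Add(Mul(g, -3), g))) = Add(2, Mul(-1, Add(Mul(-3, g), g))) = Add(2, Mul(-1, Mul(-2, g))) = Add(2, Mul(2, g)))
Function('B')(S, Q) = Mul(Rational(-4, 3), Q, S) (Function('B')(S, Q) = Mul(Rational(-1, 3), Mul(Mul(4, S), Q)) = Mul(Rational(-1, 3), Mul(4, Q, S)) = Mul(Rational(-4, 3), Q, S))
Function('F')(m, r) = Mul(r, Add(2, m)) (Function('F')(m, r) = Mul(Add(m, Add(2, Mul(2, 0))), r) = Mul(Add(m, Add(2, 0)), r) = Mul(Add(m, 2), r) = Mul(Add(2, m), r) = Mul(r, Add(2, m)))
Mul(Add(Function('F')(11, -10), Function('B')(1, Function('I')(-5, -3))), -34) = Mul(Add(Mul(-10, Add(2, 11)), Mul(Rational(-4, 3), -5, 1)), -34) = Mul(Add(Mul(-10, 13), Rational(20, 3)), -34) = Mul(Add(-130, Rational(20, 3)), -34) = Mul(Rational(-370, 3), -34) = Rational(12580, 3)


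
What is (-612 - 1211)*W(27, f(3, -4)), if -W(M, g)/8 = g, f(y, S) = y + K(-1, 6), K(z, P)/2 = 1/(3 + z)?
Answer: 58336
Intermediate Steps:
K(z, P) = 2/(3 + z)
f(y, S) = 1 + y (f(y, S) = y + 2/(3 - 1) = y + 2/2 = y + 2*(½) = y + 1 = 1 + y)
W(M, g) = -8*g
(-612 - 1211)*W(27, f(3, -4)) = (-612 - 1211)*(-8*(1 + 3)) = -(-14584)*4 = -1823*(-32) = 58336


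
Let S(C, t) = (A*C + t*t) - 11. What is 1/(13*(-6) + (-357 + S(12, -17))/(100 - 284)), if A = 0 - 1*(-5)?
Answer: -184/14333 ≈ -0.012838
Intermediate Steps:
A = 5 (A = 0 + 5 = 5)
S(C, t) = -11 + t² + 5*C (S(C, t) = (5*C + t*t) - 11 = (5*C + t²) - 11 = (t² + 5*C) - 11 = -11 + t² + 5*C)
1/(13*(-6) + (-357 + S(12, -17))/(100 - 284)) = 1/(13*(-6) + (-357 + (-11 + (-17)² + 5*12))/(100 - 284)) = 1/(-78 + (-357 + (-11 + 289 + 60))/(-184)) = 1/(-78 + (-357 + 338)*(-1/184)) = 1/(-78 - 19*(-1/184)) = 1/(-78 + 19/184) = 1/(-14333/184) = -184/14333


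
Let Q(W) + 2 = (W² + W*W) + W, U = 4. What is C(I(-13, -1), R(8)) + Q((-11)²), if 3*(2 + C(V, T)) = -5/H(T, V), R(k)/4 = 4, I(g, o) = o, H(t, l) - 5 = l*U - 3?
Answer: 176399/6 ≈ 29400.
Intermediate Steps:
H(t, l) = 2 + 4*l (H(t, l) = 5 + (l*4 - 3) = 5 + (4*l - 3) = 5 + (-3 + 4*l) = 2 + 4*l)
R(k) = 16 (R(k) = 4*4 = 16)
C(V, T) = -2 - 5/(3*(2 + 4*V)) (C(V, T) = -2 + (-5/(2 + 4*V))/3 = -2 - 5/(3*(2 + 4*V)))
Q(W) = -2 + W + 2*W² (Q(W) = -2 + ((W² + W*W) + W) = -2 + ((W² + W²) + W) = -2 + (2*W² + W) = -2 + (W + 2*W²) = -2 + W + 2*W²)
C(I(-13, -1), R(8)) + Q((-11)²) = (-17 - 24*(-1))/(6*(1 + 2*(-1))) + (-2 + (-11)² + 2*((-11)²)²) = (-17 + 24)/(6*(1 - 2)) + (-2 + 121 + 2*121²) = (⅙)*7/(-1) + (-2 + 121 + 2*14641) = (⅙)*(-1)*7 + (-2 + 121 + 29282) = -7/6 + 29401 = 176399/6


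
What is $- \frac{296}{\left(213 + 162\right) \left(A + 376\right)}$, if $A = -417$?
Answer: $\frac{296}{15375} \approx 0.019252$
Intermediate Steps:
$- \frac{296}{\left(213 + 162\right) \left(A + 376\right)} = - \frac{296}{\left(213 + 162\right) \left(-417 + 376\right)} = - \frac{296}{375 \left(-41\right)} = - \frac{296}{-15375} = \left(-296\right) \left(- \frac{1}{15375}\right) = \frac{296}{15375}$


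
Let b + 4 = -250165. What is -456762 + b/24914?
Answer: -11380018637/24914 ≈ -4.5677e+5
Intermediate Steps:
b = -250169 (b = -4 - 250165 = -250169)
-456762 + b/24914 = -456762 - 250169/24914 = -11380018637/24914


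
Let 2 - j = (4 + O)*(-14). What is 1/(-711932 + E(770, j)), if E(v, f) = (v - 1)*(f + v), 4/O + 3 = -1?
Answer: -1/85966 ≈ -1.1633e-5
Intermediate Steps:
O = -1 (O = 4/(-3 - 1) = 4/(-4) = 4*(-1/4) = -1)
j = 44 (j = 2 - (4 - 1)*(-14) = 2 - 3*(-14) = 2 - 1*(-42) = 2 + 42 = 44)
E(v, f) = (-1 + v)*(f + v)
1/(-711932 + E(770, j)) = 1/(-711932 + (770**2 - 1*44 - 1*770 + 44*770)) = 1/(-711932 + (592900 - 44 - 770 + 33880)) = 1/(-711932 + 625966) = 1/(-85966) = -1/85966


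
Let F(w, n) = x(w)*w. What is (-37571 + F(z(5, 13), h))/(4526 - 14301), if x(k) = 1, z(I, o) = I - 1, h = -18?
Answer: 37567/9775 ≈ 3.8432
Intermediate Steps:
z(I, o) = -1 + I
F(w, n) = w (F(w, n) = 1*w = w)
(-37571 + F(z(5, 13), h))/(4526 - 14301) = (-37571 + (-1 + 5))/(4526 - 14301) = (-37571 + 4)/(-9775) = -37567*(-1/9775) = 37567/9775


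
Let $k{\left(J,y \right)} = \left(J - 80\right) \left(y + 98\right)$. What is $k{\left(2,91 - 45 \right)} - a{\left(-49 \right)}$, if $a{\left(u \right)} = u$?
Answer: $-11183$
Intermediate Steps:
$k{\left(J,y \right)} = \left(-80 + J\right) \left(98 + y\right)$
$k{\left(2,91 - 45 \right)} - a{\left(-49 \right)} = \left(-7840 - 80 \left(91 - 45\right) + 98 \cdot 2 + 2 \left(91 - 45\right)\right) - -49 = \left(-7840 - 3680 + 196 + 2 \cdot 46\right) + 49 = \left(-7840 - 3680 + 196 + 92\right) + 49 = -11232 + 49 = -11183$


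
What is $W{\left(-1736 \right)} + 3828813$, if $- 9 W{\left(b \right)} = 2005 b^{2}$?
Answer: $- \frac{6008001163}{9} \approx -6.6756 \cdot 10^{8}$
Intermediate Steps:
$W{\left(b \right)} = - \frac{2005 b^{2}}{9}$
$W{\left(-1736 \right)} + 3828813 = - \frac{2005 \left(-1736\right)^{2}}{9} + 3828813 = \left(- \frac{2005}{9}\right) 3013696 + 3828813 = - \frac{6042460480}{9} + 3828813 = - \frac{6008001163}{9}$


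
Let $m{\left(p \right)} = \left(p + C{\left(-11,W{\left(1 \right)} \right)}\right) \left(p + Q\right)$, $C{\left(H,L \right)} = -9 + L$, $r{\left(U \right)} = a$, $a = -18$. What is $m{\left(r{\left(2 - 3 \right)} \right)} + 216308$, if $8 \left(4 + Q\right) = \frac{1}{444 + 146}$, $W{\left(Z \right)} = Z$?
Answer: $\frac{511836787}{2360} \approx 2.1688 \cdot 10^{5}$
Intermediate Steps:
$r{\left(U \right)} = -18$
$Q = - \frac{18879}{4720}$ ($Q = -4 + \frac{1}{8 \left(444 + 146\right)} = -4 + \frac{1}{8 \cdot 590} = -4 + \frac{1}{8} \cdot \frac{1}{590} = -4 + \frac{1}{4720} = - \frac{18879}{4720} \approx -3.9998$)
$m{\left(p \right)} = \left(-8 + p\right) \left(- \frac{18879}{4720} + p\right)$ ($m{\left(p \right)} = \left(p + \left(-9 + 1\right)\right) \left(p - \frac{18879}{4720}\right) = \left(p - 8\right) \left(- \frac{18879}{4720} + p\right) = \left(-8 + p\right) \left(- \frac{18879}{4720} + p\right)$)
$m{\left(r{\left(2 - 3 \right)} \right)} + 216308 = \left(\frac{18879}{590} + \left(-18\right)^{2} - - \frac{509751}{2360}\right) + 216308 = \left(\frac{18879}{590} + 324 + \frac{509751}{2360}\right) + 216308 = \frac{1349907}{2360} + 216308 = \frac{511836787}{2360}$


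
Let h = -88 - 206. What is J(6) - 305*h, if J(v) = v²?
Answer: 89706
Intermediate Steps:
h = -294
J(6) - 305*h = 6² - 305*(-294) = 36 + 89670 = 89706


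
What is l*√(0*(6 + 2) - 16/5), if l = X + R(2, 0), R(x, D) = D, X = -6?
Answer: -24*I*√5/5 ≈ -10.733*I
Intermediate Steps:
l = -6 (l = -6 + 0 = -6)
l*√(0*(6 + 2) - 16/5) = -6*√(0*(6 + 2) - 16/5) = -6*√(0*8 - 16*⅕) = -6*√(0 - 16/5) = -24*I*√5/5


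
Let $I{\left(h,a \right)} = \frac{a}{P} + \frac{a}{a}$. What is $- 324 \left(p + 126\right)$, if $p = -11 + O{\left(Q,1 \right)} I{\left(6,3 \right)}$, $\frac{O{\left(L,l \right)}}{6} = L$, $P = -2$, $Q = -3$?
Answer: $-40176$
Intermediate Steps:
$O{\left(L,l \right)} = 6 L$
$I{\left(h,a \right)} = 1 - \frac{a}{2}$ ($I{\left(h,a \right)} = \frac{a}{-2} + \frac{a}{a} = a \left(- \frac{1}{2}\right) + 1 = - \frac{a}{2} + 1 = 1 - \frac{a}{2}$)
$p = -2$ ($p = -11 + 6 \left(-3\right) \left(1 - \frac{3}{2}\right) = -11 - 18 \left(1 - \frac{3}{2}\right) = -11 - -9 = -11 + 9 = -2$)
$- 324 \left(p + 126\right) = - 324 \left(-2 + 126\right) = \left(-324\right) 124 = -40176$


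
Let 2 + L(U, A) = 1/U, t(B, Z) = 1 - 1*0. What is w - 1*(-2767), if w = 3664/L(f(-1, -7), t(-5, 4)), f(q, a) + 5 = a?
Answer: 25207/25 ≈ 1008.3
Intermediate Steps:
f(q, a) = -5 + a
t(B, Z) = 1 (t(B, Z) = 1 + 0 = 1)
L(U, A) = -2 + 1/U
w = -43968/25 (w = 3664/(-2 + 1/(-5 - 7)) = 3664/(-2 + 1/(-12)) = 3664/(-2 - 1/12) = 3664/(-25/12) = 3664*(-12/25) = -43968/25 ≈ -1758.7)
w - 1*(-2767) = -43968/25 - 1*(-2767) = -43968/25 + 2767 = 25207/25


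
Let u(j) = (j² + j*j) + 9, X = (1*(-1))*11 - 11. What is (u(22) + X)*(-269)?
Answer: -256895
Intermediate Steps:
X = -22 (X = -1*11 - 11 = -11 - 11 = -22)
u(j) = 9 + 2*j² (u(j) = (j² + j²) + 9 = 2*j² + 9 = 9 + 2*j²)
(u(22) + X)*(-269) = ((9 + 2*22²) - 22)*(-269) = ((9 + 2*484) - 22)*(-269) = ((9 + 968) - 22)*(-269) = (977 - 22)*(-269) = 955*(-269) = -256895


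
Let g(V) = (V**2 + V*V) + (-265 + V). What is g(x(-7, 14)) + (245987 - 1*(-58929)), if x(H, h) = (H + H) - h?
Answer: 306191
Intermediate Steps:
x(H, h) = -h + 2*H (x(H, h) = 2*H - h = -h + 2*H)
g(V) = -265 + V + 2*V**2 (g(V) = (V**2 + V**2) + (-265 + V) = 2*V**2 + (-265 + V) = -265 + V + 2*V**2)
g(x(-7, 14)) + (245987 - 1*(-58929)) = (-265 + (-1*14 + 2*(-7)) + 2*(-1*14 + 2*(-7))**2) + (245987 - 1*(-58929)) = (-265 + (-14 - 14) + 2*(-14 - 14)**2) + (245987 + 58929) = (-265 - 28 + 2*(-28)**2) + 304916 = (-265 - 28 + 2*784) + 304916 = (-265 - 28 + 1568) + 304916 = 1275 + 304916 = 306191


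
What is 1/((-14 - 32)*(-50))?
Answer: 1/2300 ≈ 0.00043478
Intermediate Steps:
1/((-14 - 32)*(-50)) = 1/(-46*(-50)) = 1/2300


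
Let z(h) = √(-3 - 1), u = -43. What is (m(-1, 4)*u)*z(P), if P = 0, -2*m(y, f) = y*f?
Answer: -172*I ≈ -172.0*I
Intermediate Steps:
m(y, f) = -f*y/2 (m(y, f) = -y*f/2 = -f*y/2)
z(h) = 2*I (z(h) = √(-4) = 2*I)
(m(-1, 4)*u)*z(P) = (-½*4*(-1)*(-43))*(2*I) = (2*(-43))*(2*I) = -172*I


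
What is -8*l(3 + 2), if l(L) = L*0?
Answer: 0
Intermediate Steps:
l(L) = 0
-8*l(3 + 2) = -8*0 = 0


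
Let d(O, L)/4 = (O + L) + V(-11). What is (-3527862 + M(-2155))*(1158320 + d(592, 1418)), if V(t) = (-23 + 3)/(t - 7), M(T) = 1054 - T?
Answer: -36999269443840/9 ≈ -4.1110e+12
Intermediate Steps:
V(t) = -20/(-7 + t)
d(O, L) = 40/9 + 4*L + 4*O (d(O, L) = 4*((O + L) - 20/(-7 - 11)) = 4*((L + O) - 20/(-18)) = 4*((L + O) - 20*(-1/18)) = 4*((L + O) + 10/9) = 4*(10/9 + L + O) = 40/9 + 4*L + 4*O)
(-3527862 + M(-2155))*(1158320 + d(592, 1418)) = (-3527862 + (1054 - 1*(-2155)))*(1158320 + (40/9 + 4*1418 + 4*592)) = (-3527862 + (1054 + 2155))*(1158320 + (40/9 + 5672 + 2368)) = (-3527862 + 3209)*(1158320 + 72400/9) = -3524653*10497280/9 = -36999269443840/9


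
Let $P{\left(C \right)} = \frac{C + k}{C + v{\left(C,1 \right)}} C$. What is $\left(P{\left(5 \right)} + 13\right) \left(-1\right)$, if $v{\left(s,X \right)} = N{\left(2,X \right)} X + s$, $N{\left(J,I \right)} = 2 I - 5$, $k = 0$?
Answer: $- \frac{116}{7} \approx -16.571$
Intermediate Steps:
$N{\left(J,I \right)} = -5 + 2 I$
$v{\left(s,X \right)} = s + X \left(-5 + 2 X\right)$ ($v{\left(s,X \right)} = \left(-5 + 2 X\right) X + s = X \left(-5 + 2 X\right) + s = s + X \left(-5 + 2 X\right)$)
$P{\left(C \right)} = \frac{C^{2}}{-3 + 2 C}$ ($P{\left(C \right)} = \frac{C + 0}{C + \left(C + 1 \left(-5 + 2 \cdot 1\right)\right)} C = \frac{C}{C + \left(C + 1 \left(-5 + 2\right)\right)} C = \frac{C}{C + \left(C + 1 \left(-3\right)\right)} C = \frac{C}{C + \left(C - 3\right)} C = \frac{C}{C + \left(-3 + C\right)} C = \frac{C}{-3 + 2 C} C = \frac{C^{2}}{-3 + 2 C}$)
$\left(P{\left(5 \right)} + 13\right) \left(-1\right) = \left(\frac{5^{2}}{-3 + 2 \cdot 5} + 13\right) \left(-1\right) = \left(\frac{25}{-3 + 10} + 13\right) \left(-1\right) = \left(\frac{25}{7} + 13\right) \left(-1\right) = \frac{116}{7} \left(-1\right) = - \frac{116}{7}$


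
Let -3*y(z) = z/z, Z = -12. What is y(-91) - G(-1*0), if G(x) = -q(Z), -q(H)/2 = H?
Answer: 71/3 ≈ 23.667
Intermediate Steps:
y(z) = -⅓ (y(z) = -z/(3*z) = -⅓*1 = -⅓)
q(H) = -2*H
G(x) = -24 (G(x) = -(-2)*(-12) = -1*24 = -24)
y(-91) - G(-1*0) = -⅓ - 1*(-24) = -⅓ + 24 = 71/3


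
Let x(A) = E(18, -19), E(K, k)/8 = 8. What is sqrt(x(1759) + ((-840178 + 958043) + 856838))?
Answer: sqrt(974767) ≈ 987.30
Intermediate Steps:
E(K, k) = 64 (E(K, k) = 8*8 = 64)
x(A) = 64
sqrt(x(1759) + ((-840178 + 958043) + 856838)) = sqrt(64 + ((-840178 + 958043) + 856838)) = sqrt(64 + (117865 + 856838)) = sqrt(64 + 974703) = sqrt(974767)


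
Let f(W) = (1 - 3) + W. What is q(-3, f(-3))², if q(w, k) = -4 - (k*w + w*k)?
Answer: 1156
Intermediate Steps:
f(W) = -2 + W
q(w, k) = -4 - 2*k*w (q(w, k) = -4 - (k*w + k*w) = -4 - 2*k*w)
q(-3, f(-3))² = (-4 - 2*(-2 - 3)*(-3))² = (-4 - 2*(-5)*(-3))² = (-4 - 30)² = (-34)² = 1156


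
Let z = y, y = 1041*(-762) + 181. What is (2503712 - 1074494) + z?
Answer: 636157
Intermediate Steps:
y = -793061 (y = -793242 + 181 = -793061)
z = -793061
(2503712 - 1074494) + z = (2503712 - 1074494) - 793061 = 1429218 - 793061 = 636157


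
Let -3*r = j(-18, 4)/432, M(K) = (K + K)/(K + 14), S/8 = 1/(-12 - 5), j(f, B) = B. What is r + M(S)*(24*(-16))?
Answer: 995213/37260 ≈ 26.710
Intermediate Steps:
S = -8/17 (S = 8/(-12 - 5) = 8/(-17) = 8*(-1/17) = -8/17 ≈ -0.47059)
M(K) = 2*K/(14 + K) (M(K) = (2*K)/(14 + K) = 2*K/(14 + K))
r = -1/324 (r = -4/(3*432) = -⅓*1/108 = -1/324 ≈ -0.0030864)
r + M(S)*(24*(-16)) = -1/324 + (2*(-8/17)/(14 - 8/17))*(24*(-16)) = -1/324 + (2*(-8/17)/(230/17))*(-384) = -1/324 + (2*(-8/17)*(17/230))*(-384) = -1/324 - 8/115*(-384) = -1/324 + 3072/115 = 995213/37260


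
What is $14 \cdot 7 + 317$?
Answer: $415$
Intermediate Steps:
$14 \cdot 7 + 317 = 98 + 317 = 415$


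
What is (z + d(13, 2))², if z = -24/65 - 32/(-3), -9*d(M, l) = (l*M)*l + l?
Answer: 702244/38025 ≈ 18.468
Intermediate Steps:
d(M, l) = -l/9 - M*l²/9 (d(M, l) = -((l*M)*l + l)/9 = -((M*l)*l + l)/9 = -(M*l² + l)/9 = -(l + M*l²)/9 = -l/9 - M*l²/9)
z = 2008/195 (z = -24*1/65 - 32*(-⅓) = -24/65 + 32/3 = 2008/195 ≈ 10.297)
(z + d(13, 2))² = (2008/195 - ⅑*2*(1 + 13*2))² = (2008/195 - ⅑*2*(1 + 26))² = (2008/195 - ⅑*2*27)² = (2008/195 - 6)² = (838/195)² = 702244/38025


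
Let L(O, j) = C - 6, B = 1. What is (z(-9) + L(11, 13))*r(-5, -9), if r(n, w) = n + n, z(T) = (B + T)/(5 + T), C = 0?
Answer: 40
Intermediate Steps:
L(O, j) = -6 (L(O, j) = 0 - 6 = -6)
z(T) = (1 + T)/(5 + T)
r(n, w) = 2*n
(z(-9) + L(11, 13))*r(-5, -9) = ((1 - 9)/(5 - 9) - 6)*(2*(-5)) = (-8/(-4) - 6)*(-10) = (-¼*(-8) - 6)*(-10) = (2 - 6)*(-10) = -4*(-10) = 40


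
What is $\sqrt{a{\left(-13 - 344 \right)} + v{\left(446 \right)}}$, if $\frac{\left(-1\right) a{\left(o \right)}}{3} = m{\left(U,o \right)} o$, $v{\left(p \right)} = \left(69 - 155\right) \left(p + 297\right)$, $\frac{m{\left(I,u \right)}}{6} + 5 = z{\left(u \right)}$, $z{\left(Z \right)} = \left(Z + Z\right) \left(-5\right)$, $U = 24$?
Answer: $2 \sqrt{5711198} \approx 4779.6$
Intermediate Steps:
$z{\left(Z \right)} = - 10 Z$ ($z{\left(Z \right)} = 2 Z \left(-5\right) = - 10 Z$)
$m{\left(I,u \right)} = -30 - 60 u$ ($m{\left(I,u \right)} = -30 + 6 \left(- 10 u\right) = -30 - 60 u$)
$v{\left(p \right)} = -25542 - 86 p$ ($v{\left(p \right)} = - 86 \left(297 + p\right) = -25542 - 86 p$)
$a{\left(o \right)} = - 3 o \left(-30 - 60 o\right)$ ($a{\left(o \right)} = - 3 \left(-30 - 60 o\right) o = - 3 o \left(-30 - 60 o\right)$)
$\sqrt{a{\left(-13 - 344 \right)} + v{\left(446 \right)}} = \sqrt{90 \left(-13 - 344\right) \left(1 + 2 \left(-13 - 344\right)\right) - 63898} = \sqrt{90 \left(-357\right) \left(1 + 2 \left(-357\right)\right) - 63898} = \sqrt{90 \left(-357\right) \left(1 - 714\right) - 63898} = \sqrt{90 \left(-357\right) \left(-713\right) - 63898} = \sqrt{22908690 - 63898} = \sqrt{22844792} = 2 \sqrt{5711198}$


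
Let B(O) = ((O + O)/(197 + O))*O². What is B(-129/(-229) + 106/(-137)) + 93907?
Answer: 285323966892057421019/3038367397315260 ≈ 93907.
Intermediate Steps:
B(O) = 2*O³/(197 + O) (B(O) = ((2*O)/(197 + O))*O² = (2*O/(197 + O))*O² = 2*O³/(197 + O))
B(-129/(-229) + 106/(-137)) + 93907 = 2*(-129/(-229) + 106/(-137))³/(197 + (-129/(-229) + 106/(-137))) + 93907 = 2*(-129*(-1/229) + 106*(-1/137))³/(197 + (-129*(-1/229) + 106*(-1/137))) + 93907 = 2*(129/229 - 106/137)³/(197 + (129/229 - 106/137)) + 93907 = 2*(-6601/31373)³/(197 - 6601/31373) + 93907 = 2*(-287626699801/30879349892117)/(6173880/31373) + 93907 = 2*(-287626699801/30879349892117)*(31373/6173880) + 93907 = -287626699801/3038367397315260 + 93907 = 285323966892057421019/3038367397315260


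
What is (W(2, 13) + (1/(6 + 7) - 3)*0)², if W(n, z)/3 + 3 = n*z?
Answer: 4761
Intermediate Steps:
W(n, z) = -9 + 3*n*z (W(n, z) = -9 + 3*(n*z) = -9 + 3*n*z)
(W(2, 13) + (1/(6 + 7) - 3)*0)² = ((-9 + 3*2*13) + (1/(6 + 7) - 3)*0)² = ((-9 + 78) + (1/13 - 3)*0)² = (69 + (1/13 - 3)*0)² = (69 - 38/13*0)² = (69 + 0)² = 69² = 4761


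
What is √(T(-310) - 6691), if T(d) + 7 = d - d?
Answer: I*√6698 ≈ 81.841*I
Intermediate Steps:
T(d) = -7 (T(d) = -7 + (d - d) = -7 + 0 = -7)
√(T(-310) - 6691) = √(-7 - 6691) = √(-6698) = I*√6698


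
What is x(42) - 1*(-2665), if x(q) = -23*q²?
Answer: -37907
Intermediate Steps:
x(42) - 1*(-2665) = -23*42² - 1*(-2665) = -23*1764 + 2665 = -40572 + 2665 = -37907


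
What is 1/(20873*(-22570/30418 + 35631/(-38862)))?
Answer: -65672462/2273926766253 ≈ -2.8881e-5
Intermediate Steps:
1/(20873*(-22570/30418 + 35631/(-38862))) = 1/(20873*(-22570*1/30418 + 35631*(-1/38862))) = 1/(20873*(-11285/15209 - 3959/4318)) = 1/(20873*(-108941061/65672462)) = (1/20873)*(-65672462/108941061) = -65672462/2273926766253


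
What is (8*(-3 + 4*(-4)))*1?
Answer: -152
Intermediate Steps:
(8*(-3 + 4*(-4)))*1 = (8*(-3 - 16))*1 = (8*(-19))*1 = -152*1 = -152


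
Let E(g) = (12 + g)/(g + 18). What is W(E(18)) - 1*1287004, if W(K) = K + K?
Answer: -3861007/3 ≈ -1.2870e+6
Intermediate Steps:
E(g) = (12 + g)/(18 + g)
W(K) = 2*K
W(E(18)) - 1*1287004 = 2*((12 + 18)/(18 + 18)) - 1*1287004 = 2*(30/36) - 1287004 = 2*((1/36)*30) - 1287004 = 2*(⅚) - 1287004 = 5/3 - 1287004 = -3861007/3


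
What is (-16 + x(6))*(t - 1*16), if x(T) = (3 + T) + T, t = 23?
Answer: -7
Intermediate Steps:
x(T) = 3 + 2*T
(-16 + x(6))*(t - 1*16) = (-16 + (3 + 2*6))*(23 - 1*16) = (-16 + (3 + 12))*(23 - 16) = (-16 + 15)*7 = -1*7 = -7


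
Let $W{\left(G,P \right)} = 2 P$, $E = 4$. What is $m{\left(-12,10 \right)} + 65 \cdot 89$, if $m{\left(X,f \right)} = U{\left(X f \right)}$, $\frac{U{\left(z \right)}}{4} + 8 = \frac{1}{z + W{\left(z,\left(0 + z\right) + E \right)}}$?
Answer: $\frac{506263}{88} \approx 5753.0$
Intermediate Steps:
$U{\left(z \right)} = -32 + \frac{4}{8 + 3 z}$ ($U{\left(z \right)} = -32 + \frac{4}{z + 2 \left(\left(0 + z\right) + 4\right)} = -32 + \frac{4}{z + 2 \left(z + 4\right)} = -32 + \frac{4}{z + 2 \left(4 + z\right)} = -32 + \frac{4}{z + \left(8 + 2 z\right)} = -32 + \frac{4}{8 + 3 z}$)
$m{\left(X,f \right)} = \frac{12 \left(-21 - 8 X f\right)}{8 + 3 X f}$
$m{\left(-12,10 \right)} + 65 \cdot 89 = \frac{12 \left(-21 - \left(-96\right) 10\right)}{8 + 3 \left(-12\right) 10} + 65 \cdot 89 = \frac{12 \left(-21 + 960\right)}{8 - 360} + 5785 = 12 \frac{1}{-352} \cdot 939 + 5785 = 12 \left(- \frac{1}{352}\right) 939 + 5785 = - \frac{2817}{88} + 5785 = \frac{506263}{88}$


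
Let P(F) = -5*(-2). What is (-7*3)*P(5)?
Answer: -210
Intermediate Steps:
P(F) = 10
(-7*3)*P(5) = -7*3*10 = -21*10 = -210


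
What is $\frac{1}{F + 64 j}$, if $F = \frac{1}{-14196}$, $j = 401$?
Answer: $\frac{14196}{364326143} \approx 3.8965 \cdot 10^{-5}$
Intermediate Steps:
$F = - \frac{1}{14196} \approx -7.0442 \cdot 10^{-5}$
$\frac{1}{F + 64 j} = \frac{1}{- \frac{1}{14196} + 64 \cdot 401} = \frac{1}{- \frac{1}{14196} + 25664} = \frac{1}{\frac{364326143}{14196}} = \frac{14196}{364326143}$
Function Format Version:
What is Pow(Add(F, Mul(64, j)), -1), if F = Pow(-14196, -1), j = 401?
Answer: Rational(14196, 364326143) ≈ 3.8965e-5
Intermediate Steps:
F = Rational(-1, 14196) ≈ -7.0442e-5
Pow(Add(F, Mul(64, j)), -1) = Pow(Add(Rational(-1, 14196), Mul(64, 401)), -1) = Pow(Add(Rational(-1, 14196), 25664), -1) = Pow(Rational(364326143, 14196), -1) = Rational(14196, 364326143)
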